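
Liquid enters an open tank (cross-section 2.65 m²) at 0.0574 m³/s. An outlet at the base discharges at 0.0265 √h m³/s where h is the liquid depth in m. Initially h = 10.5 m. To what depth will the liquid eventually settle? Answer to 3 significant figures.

A dh/dt = Q_in − 0.0265 √h. Steady state requires inflow = outflow:
Q_in = 0.0265 √h_ss ⇒ √h_ss = 0.0574/0.0265 = 2.1660.
h_ss = 2.1660² = 4.6917 m. (Since h₀ = 10.5 m > h_ss, the level will fall toward this value.)

4.69 m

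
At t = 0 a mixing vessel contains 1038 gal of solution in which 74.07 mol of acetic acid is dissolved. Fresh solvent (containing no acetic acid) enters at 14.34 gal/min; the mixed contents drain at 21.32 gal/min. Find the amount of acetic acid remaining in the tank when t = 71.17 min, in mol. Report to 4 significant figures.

10.13 mol

Total volume: dV/dt = Q_in − Q_out = -6.98000 gal/min, so V(t) = 1038 − 6.98000 t and V(71.17) = 541.233 gal.
Solute balance: dm/dt = 0 − Q_out C = −Q_out m/V(t).
Separate: dm/m = −Q_out dt/V(t) ⇒ ln(m/m₀) = −(Q_out/(Q_in−Q_out)) ln(V/V₀).
m = m₀ (V₀/V)^(Q_out/(Q_in−Q_out)) = 74.07 × (1038/541.233)^(-3.05444) = 10.1346 mol.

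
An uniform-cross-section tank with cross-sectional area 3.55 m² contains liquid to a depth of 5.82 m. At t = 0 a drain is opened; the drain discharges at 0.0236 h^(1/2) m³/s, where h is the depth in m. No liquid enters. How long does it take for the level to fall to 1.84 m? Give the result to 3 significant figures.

With no inflow, A dh/dt = −0.0236 √h.
∫ h^(−1/2) dh = −(0.0236/A) ∫ dt, giving 2√h = 2√h₀ − (0.0236/A) t.
t = 2A(√h₀ − √h)/0.0236 = 2·3.55·(√5.82 − √1.84)/0.0236
  = 7.1000 × (2.4125 − 1.3565) / 0.0236 = 317.70 s.

318 s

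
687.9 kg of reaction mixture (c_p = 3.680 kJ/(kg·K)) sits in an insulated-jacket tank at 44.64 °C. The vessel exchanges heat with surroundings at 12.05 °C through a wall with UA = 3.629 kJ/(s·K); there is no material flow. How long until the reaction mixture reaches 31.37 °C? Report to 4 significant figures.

364.7 s

M c_p dT/dt = −UA(T − T_amb).
τ = M c_p/UA = 697.567 s; T_ss = T_amb = 12.0500 °C.
T(t) = T_ss + (T₀ − T_ss)e^(−t/τ); set T = 31.37:
t = −τ ln[(T − T_ss)/(T₀ − T_ss)] = −697.567 · ln(0.592820) = 364.733 s.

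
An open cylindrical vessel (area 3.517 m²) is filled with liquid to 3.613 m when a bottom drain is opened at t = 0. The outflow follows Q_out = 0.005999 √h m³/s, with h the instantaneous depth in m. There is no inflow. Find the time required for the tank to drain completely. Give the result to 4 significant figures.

A dh/dt = −Q_out = −0.005999 √h.
This is separable: 2 d(√h)/dt = −0.005999/A, so √h = √h₀ − (0.005999/(2A)) t.
Tank is empty when √h = 0: t_empty = 2A√h₀/0.005999.
t_empty = 2·3.517·√3.613/0.005999 = 7.03400·1.90079/0.005999 = 2228.73 s.

2229 s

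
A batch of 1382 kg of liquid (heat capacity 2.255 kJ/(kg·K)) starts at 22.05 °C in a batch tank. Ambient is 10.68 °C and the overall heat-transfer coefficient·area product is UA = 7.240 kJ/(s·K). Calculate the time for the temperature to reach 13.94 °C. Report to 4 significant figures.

537.7 s

M c_p dT/dt = −UA(T − T_amb).
τ = M c_p/UA = 430.443 s; T_ss = T_amb = 10.6800 °C.
T(t) = T_ss + (T₀ − T_ss)e^(−t/τ); set T = 13.94:
t = −τ ln[(T − T_ss)/(T₀ − T_ss)] = −430.443 · ln(0.286719) = 537.732 s.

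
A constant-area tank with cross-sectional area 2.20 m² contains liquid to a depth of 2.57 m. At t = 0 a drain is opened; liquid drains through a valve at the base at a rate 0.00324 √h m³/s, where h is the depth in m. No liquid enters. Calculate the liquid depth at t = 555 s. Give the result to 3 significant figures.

1.43 m

With no inflow, A dh/dt = −0.00324 √h.
This is separable: 2 d(√h)/dt = −0.00324/A, so √h = √h₀ − (0.00324/(2A)) t.
√h = √2.57 − 0.00324·555/(2·2.20) = 1.6031 − 0.40868 = 1.1944.
h = 1.1944² = 1.4267 m.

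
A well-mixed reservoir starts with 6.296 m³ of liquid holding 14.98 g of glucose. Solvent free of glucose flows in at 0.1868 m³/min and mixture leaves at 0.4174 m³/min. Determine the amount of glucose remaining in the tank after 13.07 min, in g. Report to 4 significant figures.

4.607 g

Let m(t) be the amount of glucose. Volume: V(t) = V₀ + (Q_in − Q_out) t = 6.296 − 0.230600 t; V(13.07) = 3.28206 m³.
Species balance (pure solvent in): dm/dt = −Q_out · m/V(t).
dm/m = −Q_out dt/(V₀ − 0.230600 t); integrating gives ln(m/m₀) = −(Q_out/(Q_in−Q_out)) ln(V/V₀).
m = m₀ (V₀/V)^(Q_out/(Q_in−Q_out)) = 14.98 × (6.296/3.28206)^(-1.81006) = 4.60694 g.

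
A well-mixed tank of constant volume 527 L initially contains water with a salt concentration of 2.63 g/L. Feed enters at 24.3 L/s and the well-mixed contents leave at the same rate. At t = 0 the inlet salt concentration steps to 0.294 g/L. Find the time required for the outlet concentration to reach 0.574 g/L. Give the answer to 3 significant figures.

Species balance: V dC/dt = Q(C_in − C) ⇒ τ = V/Q = 21.687 s.
C(t) = C_in + (C₀ − C_in) e^(−t/τ). Set C = 0.574 and solve for t:
e^(−t/τ) = (C − C_in)/(C₀ − C_in) = (0.574 − 0.294)/(2.63 − 0.294) = 0.11986
t = −τ ln(…) = 21.687 × 2.1214 = 46.007 s.

46.0 s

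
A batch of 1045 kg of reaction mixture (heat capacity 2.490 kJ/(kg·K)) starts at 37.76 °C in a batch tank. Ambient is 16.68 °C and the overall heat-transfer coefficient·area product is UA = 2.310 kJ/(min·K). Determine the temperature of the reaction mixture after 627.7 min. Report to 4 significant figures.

28.75 °C

M c_p dT/dt = −UA(T − T_amb).
dT/dt = (T_ss − T)/τ with T_ss = T_amb = 16.6800 °C, τ = M c_p/UA = 1045·2.490/2.310 = 1126.43 min.
Integrating: T(t) = T_ss + (T₀ − T_ss) e^(−t/τ).
T(627.7) = 16.6800 + (21.0800)·0.572783 = 28.7543 °C.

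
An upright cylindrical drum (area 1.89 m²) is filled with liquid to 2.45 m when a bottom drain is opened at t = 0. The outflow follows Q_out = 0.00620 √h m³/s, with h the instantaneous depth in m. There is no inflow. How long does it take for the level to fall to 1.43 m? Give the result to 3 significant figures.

225 s

With no inflow, A dh/dt = −0.00620 √h.
This is separable: 2 d(√h)/dt = −0.00620/A, so √h = √h₀ − (0.00620/(2A)) t.
t = 2A(√h₀ − √h)/0.00620 = 2·1.89·(√2.45 − √1.43)/0.00620
  = 3.7800 × (1.5652 − 1.1958) / 0.00620 = 225.23 s.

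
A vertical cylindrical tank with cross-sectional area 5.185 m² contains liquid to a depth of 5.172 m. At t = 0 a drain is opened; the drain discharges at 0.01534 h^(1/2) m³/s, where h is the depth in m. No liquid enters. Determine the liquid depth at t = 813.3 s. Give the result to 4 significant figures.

Accumulation of liquid (constant cross-section A): A dh/dt = −0.01534 √h.
This is separable: 2 d(√h)/dt = −0.01534/A, so √h = √h₀ − (0.01534/(2A)) t.
√h = √5.172 − 0.01534·813.3/(2·5.185) = 2.27420 − 1.20309 = 1.07112.
h = 1.07112² = 1.14729 m.

1.147 m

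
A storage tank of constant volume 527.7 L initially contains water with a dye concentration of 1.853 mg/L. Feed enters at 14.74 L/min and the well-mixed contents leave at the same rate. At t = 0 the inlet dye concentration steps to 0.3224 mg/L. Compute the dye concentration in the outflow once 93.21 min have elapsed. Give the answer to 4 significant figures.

Species balance on the tank: V dC/dt = Q(C_in − C).
Time constant τ = V/Q = 527.7/14.74 = 35.8005 min.
Solution: C(t) = C_in + (C₀ − C_in) e^(−t/τ).
C(93.21) = 0.3224 + (1.853 − 0.3224)·e^(−93.21/35.8005) = 0.3224 + (1.53060)·0.0740073 = 0.435676 mg/L.

0.4357 mg/L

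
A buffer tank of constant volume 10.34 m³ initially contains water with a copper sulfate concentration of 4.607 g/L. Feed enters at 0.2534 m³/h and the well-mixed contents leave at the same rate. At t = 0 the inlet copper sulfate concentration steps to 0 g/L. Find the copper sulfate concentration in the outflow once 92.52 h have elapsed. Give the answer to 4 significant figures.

0.4772 g/L

Mass balance on the solute (V constant): V dC/dt = Q(C_in − C).
So dC/dt = (C_in − C)/τ with τ = V/Q = 10.34/0.2534 = 40.8051 h.
C approaches C_in exponentially: C(t) = C_in + (C₀ − C_in) e^(−t/τ).
C(92.52) = 0 + (4.607 − 0)·e^(−92.52/40.8051) = 0 + (4.60700)·0.103585 = 0.477214 g/L.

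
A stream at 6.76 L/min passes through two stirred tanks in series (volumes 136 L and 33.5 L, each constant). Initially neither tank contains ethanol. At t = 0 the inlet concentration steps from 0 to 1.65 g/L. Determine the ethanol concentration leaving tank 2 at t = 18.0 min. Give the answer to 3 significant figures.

0.769 g/L

Each tank obeys Vᵢ dCᵢ/dt = Q(Cᵢ₋₁ − Cᵢ), so τᵢ = Vᵢ/Q.
τ₁ = 136/6.76 = 20.118 min; τ₂ = 33.5/6.76 = 4.9556 min.
Tank 1: C₁ = C_in(1 − e^(−t/τ₁)). Tank 2 (τ₁ ≠ τ₂): C₂ = C_in[1 − (τ₁ e^(−t/τ₁) − τ₂ e^(−t/τ₂))/(τ₁ − τ₂)].
At t = 18.0: e^(−t/τ₁) = 0.40873, e^(−t/τ₂) = 0.026457.
C₂ = 1.65·[1 − (20.118·0.40873 − 4.9556·0.026457)/(15.163)] = 1.65·0.46633 = 0.76945 g/L.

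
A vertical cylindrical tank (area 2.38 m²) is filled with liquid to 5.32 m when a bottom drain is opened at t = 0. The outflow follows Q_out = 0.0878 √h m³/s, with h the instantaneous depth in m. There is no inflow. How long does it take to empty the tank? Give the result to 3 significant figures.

A dh/dt = −Q_out = −0.0878 √h.
This is separable: 2 d(√h)/dt = −0.0878/A, so √h = √h₀ − (0.0878/(2A)) t.
Set h = 0: 2√h₀ = (0.0878/A) t_empty ⇒ t_empty = 2A√h₀/0.0878.
t_empty = 2·2.38·√5.32/0.0878 = 4.7600·2.3065/0.0878 = 125.05 s.

125 s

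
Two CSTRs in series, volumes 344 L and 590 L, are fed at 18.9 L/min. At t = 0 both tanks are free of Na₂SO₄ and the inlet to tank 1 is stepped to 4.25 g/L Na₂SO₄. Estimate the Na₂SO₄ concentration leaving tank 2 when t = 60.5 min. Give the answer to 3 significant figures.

Each tank obeys Vᵢ dCᵢ/dt = Q(Cᵢ₋₁ − Cᵢ), so τᵢ = Vᵢ/Q.
τ₁ = 344/18.9 = 18.201 min; τ₂ = 590/18.9 = 31.217 min.
Solving the cascade with C₁(0)=C₂(0)=0 gives C₂(t) = C_in[1 − (τ₁ e^(−t/τ₁) − τ₂ e^(−t/τ₂))/(τ₁ − τ₂)].
At t = 60.5: e^(−t/τ₁) = 0.036009, e^(−t/τ₂) = 0.14398.
C₂ = 4.25·[1 − (18.201·0.036009 − 31.217·0.14398)/(-13.016)] = 4.25·0.70503 = 2.9964 g/L.

3.00 g/L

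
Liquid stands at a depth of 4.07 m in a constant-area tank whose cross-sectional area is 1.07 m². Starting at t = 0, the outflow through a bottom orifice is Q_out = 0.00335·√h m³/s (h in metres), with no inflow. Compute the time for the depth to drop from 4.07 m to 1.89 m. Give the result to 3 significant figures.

411 s

Accumulation of liquid (constant cross-section A): A dh/dt = −0.00335 √h.
∫ h^(−1/2) dh = −(0.00335/A) ∫ dt, giving 2√h = 2√h₀ − (0.00335/A) t.
t = 2A(√h₀ − √h)/0.00335 = 2·1.07·(√4.07 − √1.89)/0.00335
  = 2.1400 × (2.0174 − 1.3748) / 0.00335 = 410.53 s.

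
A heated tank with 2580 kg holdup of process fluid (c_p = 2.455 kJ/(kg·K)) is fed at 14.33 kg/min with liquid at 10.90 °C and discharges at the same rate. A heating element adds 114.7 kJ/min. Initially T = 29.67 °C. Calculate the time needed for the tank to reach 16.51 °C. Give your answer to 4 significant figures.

M c_p dT/dt = ṁ c_p (T_in − T) + Q̇.
τ = M/ṁ = 180.042 min; T_ss = T_in + Q̇/(ṁ c_p) = 14.1604 °C.
T(t) = T_ss + (T₀ − T_ss) e^(−t/τ). Set T = 16.51:
e^(−t/τ) = (16.51 − 14.1604)/(29.67 − 14.1604) = 0.151495
t = −180.042 · ln(0.151495) = 339.775 min.

339.8 min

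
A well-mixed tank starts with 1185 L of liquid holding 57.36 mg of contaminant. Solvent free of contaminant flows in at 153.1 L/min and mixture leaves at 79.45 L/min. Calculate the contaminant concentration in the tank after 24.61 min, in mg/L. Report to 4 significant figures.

0.007032 mg/L

Let m(t) be the amount of contaminant. Volume: V(t) = V₀ + (Q_in − Q_out) t = 1185 + 73.6500 t; V(24.61) = 2997.53 L.
Solute balance: dm/dt = 0 − Q_out C = −Q_out m/V(t).
dm/m = −Q_out dt/(V₀ + 73.6500 t); integrating gives ln(m/m₀) = −(Q_out/(Q_in−Q_out)) ln(V/V₀).
m = m₀ (V₀/V)^(Q_out/(Q_in−Q_out)) = 57.36 × (1185/2997.53)^(1.07875) = 21.0778 mg.
C = m/V = 21.0778/2997.53 = 0.00703172 mg/L.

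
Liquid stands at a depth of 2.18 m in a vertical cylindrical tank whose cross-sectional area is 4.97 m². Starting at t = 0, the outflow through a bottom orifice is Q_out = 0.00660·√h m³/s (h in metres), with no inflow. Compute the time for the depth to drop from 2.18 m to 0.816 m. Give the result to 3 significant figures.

A dh/dt = −Q_out = −0.00660 √h.
∫ h^(−1/2) dh = −(0.00660/A) ∫ dt, giving 2√h = 2√h₀ − (0.00660/A) t.
t = 2A(√h₀ − √h)/0.00660 = 2·4.97·(√2.18 − √0.816)/0.00660
  = 9.9400 × (1.4765 − 0.90333) / 0.00660 = 863.21 s.

863 s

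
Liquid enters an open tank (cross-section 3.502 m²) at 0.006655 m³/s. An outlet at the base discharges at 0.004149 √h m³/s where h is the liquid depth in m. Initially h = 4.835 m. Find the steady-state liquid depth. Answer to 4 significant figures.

2.573 m

Unsteady balance on liquid volume: A dh/dt = Q_in − 0.004149 √h. At steady state dh/dt = 0:
Q_in = 0.004149 √h_ss ⇒ √h_ss = 0.006655/0.004149 = 1.60400.
h_ss = 1.60400² = 2.57282 m. (Since h₀ = 4.835 m > h_ss, the level will fall toward this value.)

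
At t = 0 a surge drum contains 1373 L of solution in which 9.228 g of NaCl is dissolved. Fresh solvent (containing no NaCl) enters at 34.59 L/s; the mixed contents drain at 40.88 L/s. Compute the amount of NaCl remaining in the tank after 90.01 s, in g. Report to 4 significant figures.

Let m(t) be the amount of NaCl. Volume: V(t) = V₀ + (Q_in − Q_out) t = 1373 − 6.29000 t; V(90.01) = 806.837 L.
No NaCl enters, so dm/dt = −Q_out · (m/V).
Separate: dm/m = −Q_out dt/V(t) ⇒ ln(m/m₀) = −(Q_out/(Q_in−Q_out)) ln(V/V₀).
m = m₀ (V₀/V)^(Q_out/(Q_in−Q_out)) = 9.228 × (1373/806.837)^(-6.49921) = 0.291434 g.

0.2914 g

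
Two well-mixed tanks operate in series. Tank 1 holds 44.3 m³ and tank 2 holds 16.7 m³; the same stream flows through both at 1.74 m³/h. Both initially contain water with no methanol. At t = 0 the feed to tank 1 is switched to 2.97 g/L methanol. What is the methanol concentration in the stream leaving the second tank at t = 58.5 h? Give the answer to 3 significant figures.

Each tank obeys Vᵢ dCᵢ/dt = Q(Cᵢ₋₁ − Cᵢ), so τᵢ = Vᵢ/Q.
τ₁ = 44.3/1.74 = 25.460 h; τ₂ = 16.7/1.74 = 9.5977 h.
Solving the cascade with C₁(0)=C₂(0)=0 gives C₂(t) = C_in[1 − (τ₁ e^(−t/τ₁) − τ₂ e^(−t/τ₂))/(τ₁ − τ₂)].
At t = 58.5: e^(−t/τ₁) = 0.10049, e^(−t/τ₂) = 0.0022536.
C₂ = 2.97·[1 − (25.460·0.10049 − 9.5977·0.0022536)/(15.862)] = 2.97·0.84008 = 2.4950 g/L.

2.50 g/L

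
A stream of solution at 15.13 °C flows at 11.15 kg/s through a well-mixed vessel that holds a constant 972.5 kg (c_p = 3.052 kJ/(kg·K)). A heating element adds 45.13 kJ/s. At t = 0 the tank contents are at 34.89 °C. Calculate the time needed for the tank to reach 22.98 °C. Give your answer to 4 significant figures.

M c_p dT/dt = ṁ c_p (T_in − T) + Q̇.
τ = M/ṁ = 87.2197 s; T_ss = T_in + Q̇/(ṁ c_p) = 16.4562 °C.
T(t) = T_ss + (T₀ − T_ss) e^(−t/τ). Set T = 22.98:
e^(−t/τ) = (22.98 − 16.4562)/(34.89 − 16.4562) = 0.353905
t = −87.2197 · ln(0.353905) = 90.5976 s.

90.60 s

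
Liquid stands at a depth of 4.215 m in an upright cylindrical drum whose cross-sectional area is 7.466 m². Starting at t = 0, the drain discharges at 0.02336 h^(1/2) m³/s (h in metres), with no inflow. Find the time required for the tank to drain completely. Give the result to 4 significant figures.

1312 s

Accumulation of liquid (constant cross-section A): A dh/dt = −0.02336 √h.
Separate and integrate: 2(√h − √h₀) = −(0.02336/A) t.
Set h = 0: 2√h₀ = (0.02336/A) t_empty ⇒ t_empty = 2A√h₀/0.02336.
t_empty = 2·7.466·√4.215/0.02336 = 14.9320·2.05305/0.02336 = 1312.33 s.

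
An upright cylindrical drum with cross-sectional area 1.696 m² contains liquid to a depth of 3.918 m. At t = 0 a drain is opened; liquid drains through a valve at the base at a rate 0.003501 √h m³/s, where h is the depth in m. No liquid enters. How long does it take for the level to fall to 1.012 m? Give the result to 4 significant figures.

A dh/dt = −Q_out = −0.003501 √h.
Separate and integrate: 2(√h − √h₀) = −(0.003501/A) t.
t = 2A(√h₀ − √h)/0.003501 = 2·1.696·(√3.918 − √1.012)/0.003501
  = 3.39200 × (1.97939 − 1.00598) / 0.003501 = 943.106 s.

943.1 s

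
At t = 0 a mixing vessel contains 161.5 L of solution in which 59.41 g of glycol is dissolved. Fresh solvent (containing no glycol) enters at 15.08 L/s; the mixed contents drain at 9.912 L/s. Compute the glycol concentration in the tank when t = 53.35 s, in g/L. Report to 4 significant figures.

0.02012 g/L

Total volume: dV/dt = Q_in − Q_out = 5.16800 L/s, so V(t) = 161.5 + 5.16800 t and V(53.35) = 437.213 L.
Solute balance: dm/dt = 0 − Q_out C = −Q_out m/V(t).
Separate: dm/m = −Q_out dt/V(t) ⇒ ln(m/m₀) = −(Q_out/(Q_in−Q_out)) ln(V/V₀).
m = m₀ (V₀/V)^(Q_out/(Q_in−Q_out)) = 59.41 × (161.5/437.213)^(1.91796) = 8.79639 g.
C = m/V = 8.79639/437.213 = 0.0201192 g/L.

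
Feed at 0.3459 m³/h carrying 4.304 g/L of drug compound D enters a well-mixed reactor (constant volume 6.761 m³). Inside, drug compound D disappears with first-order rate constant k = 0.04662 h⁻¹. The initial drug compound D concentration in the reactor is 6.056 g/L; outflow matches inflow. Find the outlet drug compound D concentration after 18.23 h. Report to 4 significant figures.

Accumulation = in − out − consumed: V dC/dt = Q C_in − Q C − k V C.
dC/dt = (Q/V) C_in − (Q/V + k) C; effective rate a = Q/V + k = 0.0511611 + 0.04662 = 0.0977811 h⁻¹.
C_ss = Q C_in/(Q + kV) = 2.25194 g/L; C(t) = C_ss + (C₀ − C_ss) e^(−a t).
C(18.23) = 2.25194 + (3.80406)·e^(−0.0977811·18.23) = 2.25194 + (3.80406)·0.168209 = 2.89182 g/L.

2.892 g/L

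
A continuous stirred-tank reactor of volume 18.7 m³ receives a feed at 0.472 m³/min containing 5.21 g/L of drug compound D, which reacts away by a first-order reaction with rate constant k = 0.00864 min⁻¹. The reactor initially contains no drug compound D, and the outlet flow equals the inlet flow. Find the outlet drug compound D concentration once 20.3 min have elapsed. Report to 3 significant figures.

1.93 g/L

Species balance: V dC/dt = Q C_in − Q C − k V C.
This is linear with rate a = Q/V + k = 0.033881 min⁻¹.
C_ss = Q C_in/(Q + kV) = 3.8814 g/L; C(t) = C_ss + (C₀ − C_ss) e^(−a t).
C(20.3) = 3.8814 + (-3.8814)·e^(−0.033881·20.3) = 3.8814 + (-3.8814)·0.50269 = 1.9302 g/L.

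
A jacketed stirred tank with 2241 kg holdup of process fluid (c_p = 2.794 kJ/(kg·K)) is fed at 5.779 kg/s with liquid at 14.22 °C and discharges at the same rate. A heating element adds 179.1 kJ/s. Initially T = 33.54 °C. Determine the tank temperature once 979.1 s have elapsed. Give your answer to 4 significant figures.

Energy balance: M c_p dT/dt = ṁ c_p (T_in − T) + 179.1.
τ = M/ṁ = 387.783 s; T_ss = T_in + Q̇/(ṁ c_p) = 14.22 + 179.1/(5.779·2.794) = 25.3122 °C.
Integrating: T(t) = T_ss + (T₀ − T_ss) e^(−t/τ).
T(979.1) = 25.3122 + (8.22783)·e^(−979.1/387.783) = 25.3122 + (8.22783)·0.0800692 = 25.9710 °C.

25.97 °C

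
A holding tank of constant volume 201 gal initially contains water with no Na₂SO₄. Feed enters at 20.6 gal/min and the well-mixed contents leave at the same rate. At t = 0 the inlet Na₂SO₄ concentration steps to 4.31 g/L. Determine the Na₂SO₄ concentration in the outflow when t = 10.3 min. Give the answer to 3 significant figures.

2.81 g/L

Species balance on the tank: V dC/dt = Q(C_in − C).
So dC/dt = (C_in − C)/τ with τ = V/Q = 201/20.6 = 9.7573 min.
This is linear first-order; C(t) = C_in + (C₀ − C_in) e^(−t/τ).
C(10.3) = 4.31 + (0 − 4.31)·e^(−10.3/9.7573) = 4.31 + (-4.3100)·0.34798 = 2.8102 g/L.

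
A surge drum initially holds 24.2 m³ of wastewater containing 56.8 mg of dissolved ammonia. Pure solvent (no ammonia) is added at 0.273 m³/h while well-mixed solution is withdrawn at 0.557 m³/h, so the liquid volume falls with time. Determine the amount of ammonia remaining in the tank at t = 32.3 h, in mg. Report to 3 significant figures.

Let m(t) be the amount of ammonia. Volume: V(t) = V₀ + (Q_in − Q_out) t = 24.2 − 0.28400 t; V(32.3) = 15.027 m³.
No ammonia enters, so dm/dt = −Q_out · (m/V).
dm/m = −Q_out dt/(V₀ − 0.28400 t); integrating gives ln(m/m₀) = −(Q_out/(Q_in−Q_out)) ln(V/V₀).
m = m₀ (V₀/V)^(Q_out/(Q_in−Q_out)) = 56.8 × (24.2/15.027)^(-1.9613) = 22.308 mg.

22.3 mg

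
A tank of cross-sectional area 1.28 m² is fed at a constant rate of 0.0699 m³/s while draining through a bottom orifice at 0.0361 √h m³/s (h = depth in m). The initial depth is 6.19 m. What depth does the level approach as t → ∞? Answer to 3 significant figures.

Level balance: A dh/dt = 0.0699 − 0.0361 √h. Setting dh/dt = 0:
Q_in = 0.0361 √h_ss ⇒ √h_ss = 0.0699/0.0361 = 1.9363.
h_ss = 1.9363² = 3.7492 m. (Since h₀ = 6.19 m > h_ss, the level will fall toward this value.)

3.75 m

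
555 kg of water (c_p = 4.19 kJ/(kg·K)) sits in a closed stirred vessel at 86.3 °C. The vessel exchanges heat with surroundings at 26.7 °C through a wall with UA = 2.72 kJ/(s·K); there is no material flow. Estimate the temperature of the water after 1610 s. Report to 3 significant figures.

35.8 °C

Lumped-capacitance energy balance: M c_p dT/dt = UA(T_amb − T).
dT/dt = (T_ss − T)/τ with T_ss = T_amb = 26.700 °C, τ = M c_p/UA = 555·4.19/2.72 = 854.94 s.
Solution: T(t) = T_ss + (T₀ − T_ss) e^(−t/τ).
T(1610) = 26.700 + (59.600)·0.15211 = 35.766 °C.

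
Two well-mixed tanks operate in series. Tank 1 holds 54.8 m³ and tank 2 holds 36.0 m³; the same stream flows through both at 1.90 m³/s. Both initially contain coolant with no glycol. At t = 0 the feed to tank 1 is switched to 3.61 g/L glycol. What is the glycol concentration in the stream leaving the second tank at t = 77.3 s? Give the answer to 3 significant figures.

3.01 g/L

Species balance on tank i: dCᵢ/dt = (Cᵢ₋₁ − Cᵢ)/τᵢ with τᵢ = Vᵢ/Q.
τ₁ = 54.8/1.90 = 28.842 s; τ₂ = 36.0/1.90 = 18.947 s.
Solving the cascade with C₁(0)=C₂(0)=0 gives C₂(t) = C_in[1 − (τ₁ e^(−t/τ₁) − τ₂ e^(−t/τ₂))/(τ₁ − τ₂)].
At t = 77.3: e^(−t/τ₁) = 0.068556, e^(−t/τ₂) = 0.016912.
C₂ = 3.61·[1 − (28.842·0.068556 − 18.947·0.016912)/(9.8947)] = 3.61·0.83255 = 3.0055 g/L.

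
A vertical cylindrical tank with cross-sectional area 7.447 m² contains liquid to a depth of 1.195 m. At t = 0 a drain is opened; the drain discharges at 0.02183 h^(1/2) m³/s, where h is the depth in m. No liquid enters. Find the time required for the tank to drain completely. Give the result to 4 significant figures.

Unsteady balance on liquid volume: A dh/dt = −0.02183 √h.
This is separable: 2 d(√h)/dt = −0.02183/A, so √h = √h₀ − (0.02183/(2A)) t.
Tank is empty when √h = 0: t_empty = 2A√h₀/0.02183.
t_empty = 2·7.447·√1.195/0.02183 = 14.8940·1.09316/0.02183 = 745.833 s.

745.8 s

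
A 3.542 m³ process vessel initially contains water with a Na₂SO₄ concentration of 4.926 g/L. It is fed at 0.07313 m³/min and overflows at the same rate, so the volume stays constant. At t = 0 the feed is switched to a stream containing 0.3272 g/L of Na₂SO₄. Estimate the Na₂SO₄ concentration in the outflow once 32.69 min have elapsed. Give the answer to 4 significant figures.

2.669 g/L

Mass balance on the solute (V constant): V dC/dt = Q(C_in − C).
So dC/dt = (C_in − C)/τ with τ = V/Q = 3.542/0.07313 = 48.4343 min.
Solution: C(t) = C_in + (C₀ − C_in) e^(−t/τ).
C(32.69) = 0.3272 + (4.926 − 0.3272)·e^(−32.69/48.4343) = 0.3272 + (4.59880)·0.509190 = 2.66886 g/L.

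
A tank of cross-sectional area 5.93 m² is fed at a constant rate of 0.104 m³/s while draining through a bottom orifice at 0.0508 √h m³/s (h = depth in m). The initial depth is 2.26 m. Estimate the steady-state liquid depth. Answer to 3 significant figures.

A dh/dt = Q_in − 0.0508 √h. Steady state requires inflow = outflow:
Q_in = 0.0508 √h_ss ⇒ √h_ss = 0.104/0.0508 = 2.0472.
h_ss = 2.0472² = 4.1912 m. (Since h₀ = 2.26 m < h_ss, the level will rise toward this value.)

4.19 m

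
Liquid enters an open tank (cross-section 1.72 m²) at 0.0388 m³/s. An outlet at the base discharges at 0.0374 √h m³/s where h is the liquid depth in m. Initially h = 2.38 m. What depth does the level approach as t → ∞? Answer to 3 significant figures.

1.08 m

A dh/dt = Q_in − 0.0374 √h. Steady state requires inflow = outflow:
Q_in = 0.0374 √h_ss ⇒ √h_ss = 0.0388/0.0374 = 1.0374.
h_ss = 1.0374² = 1.0763 m. (Since h₀ = 2.38 m > h_ss, the level will fall toward this value.)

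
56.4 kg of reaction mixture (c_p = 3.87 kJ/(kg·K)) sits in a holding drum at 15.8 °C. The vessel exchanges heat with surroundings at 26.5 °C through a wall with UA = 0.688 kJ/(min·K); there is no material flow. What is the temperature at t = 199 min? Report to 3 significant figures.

Heat balance on the well-mixed liquid: M c_p dT/dt = −UA(T − T_amb).
dT/dt = (T_ss − T)/τ with T_ss = T_amb = 26.500 °C, τ = M c_p/UA = 56.4·3.87/0.688 = 317.25 min.
T approaches T_ss exponentially: T(t) = T_ss + (T₀ − T_ss) e^(−t/τ).
T(199) = 26.500 + (-10.700)·0.53405 = 20.786 °C.

20.8 °C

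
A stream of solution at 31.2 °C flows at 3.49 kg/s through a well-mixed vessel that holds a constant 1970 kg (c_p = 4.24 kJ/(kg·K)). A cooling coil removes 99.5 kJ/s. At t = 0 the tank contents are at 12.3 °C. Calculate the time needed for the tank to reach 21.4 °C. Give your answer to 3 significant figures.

Unsteady energy balance on the tank contents: M c_p dT/dt = ṁ c_p (T_in − T) − 99.5.
τ = M/ṁ = 564.47 s; T_ss = T_in − Q̇/(ṁ c_p) = 24.476 °C.
T(t) = T_ss + (T₀ − T_ss) e^(−t/τ). Set T = 21.4:
e^(−t/τ) = (21.4 − 24.476)/(12.3 − 24.476) = 0.25262
t = −564.47 · ln(0.25262) = 776.63 s.

777 s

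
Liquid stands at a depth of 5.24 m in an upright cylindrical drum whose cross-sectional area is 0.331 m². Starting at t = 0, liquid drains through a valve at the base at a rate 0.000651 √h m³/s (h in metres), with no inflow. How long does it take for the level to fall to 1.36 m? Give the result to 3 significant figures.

1140 s

Accumulation of liquid (constant cross-section A): A dh/dt = −0.000651 √h.
Separate and integrate: 2(√h − √h₀) = −(0.000651/A) t.
t = 2A(√h₀ − √h)/0.000651 = 2·0.331·(√5.24 − √1.36)/0.000651
  = 0.66200 × (2.2891 − 1.1662) / 0.000651 = 1141.9 s.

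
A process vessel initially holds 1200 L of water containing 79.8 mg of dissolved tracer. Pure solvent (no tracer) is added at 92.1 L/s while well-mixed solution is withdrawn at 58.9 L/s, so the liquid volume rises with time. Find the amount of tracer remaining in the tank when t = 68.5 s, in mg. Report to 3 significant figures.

12.1 mg

Let m(t) be the amount of tracer. Volume: V(t) = V₀ + (Q_in − Q_out) t = 1200 + 33.200 t; V(68.5) = 3474.2 L.
Species balance (pure solvent in): dm/dt = −Q_out · m/V(t).
Separate: dm/m = −Q_out dt/V(t) ⇒ ln(m/m₀) = −(Q_out/(Q_in−Q_out)) ln(V/V₀).
m = m₀ (V₀/V)^(Q_out/(Q_in−Q_out)) = 79.8 × (1200/3474.2)^(1.7741) = 12.105 mg.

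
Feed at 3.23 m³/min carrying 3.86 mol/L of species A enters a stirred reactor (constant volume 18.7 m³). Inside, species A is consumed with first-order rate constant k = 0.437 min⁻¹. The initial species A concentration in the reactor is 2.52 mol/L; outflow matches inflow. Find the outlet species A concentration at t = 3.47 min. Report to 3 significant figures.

1.27 mol/L

Accumulation = in − out − consumed: V dC/dt = Q C_in − Q C − k V C.
This is linear with rate a = Q/V + k = 0.60973 min⁻¹.
C_ss = Q C_in/(Q + kV) = 1.0935 mol/L; C(t) = C_ss + (C₀ − C_ss) e^(−a t).
C(3.47) = 1.0935 + (1.4265)·e^(−0.60973·3.47) = 1.0935 + (1.4265)·0.12054 = 1.2654 mol/L.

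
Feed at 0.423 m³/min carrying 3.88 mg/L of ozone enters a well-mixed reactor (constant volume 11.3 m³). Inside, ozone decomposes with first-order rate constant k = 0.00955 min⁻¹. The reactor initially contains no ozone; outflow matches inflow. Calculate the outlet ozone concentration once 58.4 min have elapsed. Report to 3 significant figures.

Accumulation = in − out − consumed: V dC/dt = Q C_in − Q C − k V C.
dC/dt = (Q/V) C_in − (Q/V + k) C; effective rate a = Q/V + k = 0.037434 + 0.00955 = 0.046984 min⁻¹.
C_ss = Q C_in/(Q + kV) = 3.0913 mg/L; C(t) = C_ss + (C₀ − C_ss) e^(−a t).
C(58.4) = 3.0913 + (-3.0913)·e^(−0.046984·58.4) = 3.0913 + (-3.0913)·0.064323 = 2.8925 mg/L.

2.89 mg/L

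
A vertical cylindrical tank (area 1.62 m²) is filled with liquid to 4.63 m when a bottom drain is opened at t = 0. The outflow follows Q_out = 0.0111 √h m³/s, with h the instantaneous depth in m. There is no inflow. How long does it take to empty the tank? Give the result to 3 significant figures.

A dh/dt = −Q_out = −0.0111 √h.
This is separable: 2 d(√h)/dt = −0.0111/A, so √h = √h₀ − (0.0111/(2A)) t.
Tank is empty when √h = 0: t_empty = 2A√h₀/0.0111.
t_empty = 2·1.62·√4.63/0.0111 = 3.2400·2.1517/0.0111 = 628.08 s.

628 s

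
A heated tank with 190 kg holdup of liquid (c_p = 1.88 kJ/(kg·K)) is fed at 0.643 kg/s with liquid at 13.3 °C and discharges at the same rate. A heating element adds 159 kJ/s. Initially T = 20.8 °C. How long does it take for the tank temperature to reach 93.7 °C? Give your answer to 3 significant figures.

262 s

Unsteady energy balance on the tank contents: M c_p dT/dt = ṁ c_p (T_in − T) + 159.
τ = M/ṁ = 295.49 s; T_ss = T_in + Q̇/(ṁ c_p) = 144.83 °C.
T(t) = T_ss + (T₀ − T_ss) e^(−t/τ). Set T = 93.7:
e^(−t/τ) = (93.7 − 144.83)/(20.8 − 144.83) = 0.41224
t = −295.49 · ln(0.41224) = 261.85 s.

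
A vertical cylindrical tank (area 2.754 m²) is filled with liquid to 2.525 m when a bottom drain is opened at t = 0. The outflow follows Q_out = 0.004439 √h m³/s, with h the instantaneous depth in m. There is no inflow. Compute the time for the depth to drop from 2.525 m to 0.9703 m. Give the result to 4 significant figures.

749.4 s

A dh/dt = −Q_out = −0.004439 √h.
Separate and integrate: 2(√h − √h₀) = −(0.004439/A) t.
t = 2A(√h₀ − √h)/0.004439 = 2·2.754·(√2.525 − √0.9703)/0.004439
  = 5.50800 × (1.58902 − 0.985038) / 0.004439 = 749.439 s.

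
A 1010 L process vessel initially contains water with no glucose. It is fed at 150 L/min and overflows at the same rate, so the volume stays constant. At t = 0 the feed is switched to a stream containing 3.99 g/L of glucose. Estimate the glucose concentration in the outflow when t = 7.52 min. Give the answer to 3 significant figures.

Accumulation = in − out for the solute gives V dC/dt = Q(C_in − C).
Time constant τ = V/Q = 1010/150 = 6.7333 min.
Integrating: C(t) = C_in + (C₀ − C_in) e^(−t/τ).
C(7.52) = 3.99 + (0 − 3.99)·e^(−7.52/6.7333) = 3.99 + (-3.9900)·0.32732 = 2.6840 g/L.

2.68 g/L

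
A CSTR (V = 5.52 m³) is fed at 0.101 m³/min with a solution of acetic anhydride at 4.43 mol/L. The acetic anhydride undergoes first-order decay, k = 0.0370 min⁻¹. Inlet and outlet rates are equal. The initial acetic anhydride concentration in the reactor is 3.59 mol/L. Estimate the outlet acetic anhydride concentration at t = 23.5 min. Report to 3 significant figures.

2.05 mol/L

V dC/dt = Q(C_in − C) − k V C.
dC/dt = (Q/V) C_in − (Q/V + k) C; effective rate a = Q/V + k = 0.018297 + 0.0370 = 0.055297 min⁻¹.
C_ss = Q C_in/(Q + kV) = 1.4658 mol/L; C(t) = C_ss + (C₀ − C_ss) e^(−a t).
C(23.5) = 1.4658 + (2.1242)·e^(−0.055297·23.5) = 1.4658 + (2.1242)·0.27267 = 2.0450 mol/L.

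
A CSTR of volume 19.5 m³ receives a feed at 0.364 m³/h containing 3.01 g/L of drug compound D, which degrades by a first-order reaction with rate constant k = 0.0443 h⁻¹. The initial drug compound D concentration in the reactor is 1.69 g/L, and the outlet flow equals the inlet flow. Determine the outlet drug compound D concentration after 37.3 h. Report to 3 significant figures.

0.968 g/L

V dC/dt = Q(C_in − C) − k V C.
dC/dt = (Q/V) C_in − (Q/V + k) C; effective rate a = Q/V + k = 0.018667 + 0.0443 = 0.062967 h⁻¹.
C_ss = Q C_in/(Q + kV) = 0.89232 g/L; C(t) = C_ss + (C₀ − C_ss) e^(−a t).
C(37.3) = 0.89232 + (0.79768)·e^(−0.062967·37.3) = 0.89232 + (0.79768)·0.095497 = 0.96850 g/L.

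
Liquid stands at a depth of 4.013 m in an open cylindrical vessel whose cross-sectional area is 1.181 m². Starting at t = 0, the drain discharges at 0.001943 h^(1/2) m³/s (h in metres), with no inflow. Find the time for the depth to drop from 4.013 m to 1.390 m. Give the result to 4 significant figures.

1002 s

A dh/dt = −Q_out = −0.001943 √h.
∫ h^(−1/2) dh = −(0.001943/A) ∫ dt, giving 2√h = 2√h₀ − (0.001943/A) t.
t = 2A(√h₀ − √h)/0.001943 = 2·1.181·(√4.013 − √1.390)/0.001943
  = 2.36200 × (2.00325 − 1.17898) / 0.001943 = 1002.01 s.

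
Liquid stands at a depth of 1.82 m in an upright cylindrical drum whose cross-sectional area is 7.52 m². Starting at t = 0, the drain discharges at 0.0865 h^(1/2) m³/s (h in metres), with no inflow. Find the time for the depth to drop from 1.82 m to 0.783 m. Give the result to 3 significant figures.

With no inflow, A dh/dt = −0.0865 √h.
This is separable: 2 d(√h)/dt = −0.0865/A, so √h = √h₀ − (0.0865/(2A)) t.
t = 2A(√h₀ − √h)/0.0865 = 2·7.52·(√1.82 − √0.783)/0.0865
  = 15.040 × (1.3491 − 0.88487) / 0.0865 = 80.712 s.

80.7 s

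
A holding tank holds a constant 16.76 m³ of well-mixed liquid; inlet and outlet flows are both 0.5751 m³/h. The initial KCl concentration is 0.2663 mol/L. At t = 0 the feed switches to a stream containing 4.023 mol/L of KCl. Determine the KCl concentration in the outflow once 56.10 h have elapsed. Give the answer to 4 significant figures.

3.475 mol/L

Unsteady species balance (constant V, well mixed): V dC/dt = Q(C_in − C).
Time constant τ = V/Q = 16.76/0.5751 = 29.1428 h.
C approaches C_in exponentially: C(t) = C_in + (C₀ − C_in) e^(−t/τ).
C(56.10) = 4.023 + (0.2663 − 4.023)·e^(−56.10/29.1428) = 4.023 + (-3.75670)·0.145875 = 3.47499 mol/L.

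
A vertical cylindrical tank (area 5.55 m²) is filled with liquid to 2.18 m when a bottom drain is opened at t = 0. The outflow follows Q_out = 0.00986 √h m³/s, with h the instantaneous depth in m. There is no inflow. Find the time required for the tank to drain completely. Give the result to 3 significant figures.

A dh/dt = −Q_out = −0.00986 √h.
Separate and integrate: 2(√h − √h₀) = −(0.00986/A) t.
Set h = 0: 2√h₀ = (0.00986/A) t_empty ⇒ t_empty = 2A√h₀/0.00986.
t_empty = 2·5.55·√2.18/0.00986 = 11.100·1.4765/0.00986 = 1662.2 s.

1660 s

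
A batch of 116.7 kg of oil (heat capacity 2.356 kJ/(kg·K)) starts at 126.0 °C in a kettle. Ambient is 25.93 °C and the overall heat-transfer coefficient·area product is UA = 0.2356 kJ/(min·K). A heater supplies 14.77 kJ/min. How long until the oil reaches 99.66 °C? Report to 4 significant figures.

Lumped-capacitance energy balance: M c_p dT/dt = UA(T_amb − T) + Q̇.
τ = M c_p/UA = 1167.00 min; T_ss = T_amb + Q̇/UA = 25.93 + 14.77/0.2356 = 88.6210 °C.
T(t) = T_ss + (T₀ − T_ss)e^(−t/τ); set T = 99.66:
t = −τ ln[(T − T_ss)/(T₀ − T_ss)] = −1167.00 · ln(0.295326) = 1423.36 min.

1423 min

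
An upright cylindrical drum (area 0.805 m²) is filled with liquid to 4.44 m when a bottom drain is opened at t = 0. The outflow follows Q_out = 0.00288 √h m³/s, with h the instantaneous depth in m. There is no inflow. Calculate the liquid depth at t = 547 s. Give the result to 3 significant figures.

Unsteady balance on liquid volume: A dh/dt = −0.00288 √h.
Separate and integrate: 2(√h − √h₀) = −(0.00288/A) t.
√h = √4.44 − 0.00288·547/(2·0.805) = 2.1071 − 0.97848 = 1.1286.
h = 1.1286² = 1.2738 m.

1.27 m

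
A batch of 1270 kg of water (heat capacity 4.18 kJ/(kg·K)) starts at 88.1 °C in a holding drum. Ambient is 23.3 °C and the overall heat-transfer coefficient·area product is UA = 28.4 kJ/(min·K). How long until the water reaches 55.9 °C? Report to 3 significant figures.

128 min

Energy balance: M c_p dT/dt = −UA(T − T_amb).
τ = M c_p/UA = 186.92 min; T_ss = T_amb = 23.300 °C.
T(t) = T_ss + (T₀ − T_ss)e^(−t/τ); set T = 55.9:
t = −τ ln[(T − T_ss)/(T₀ − T_ss)] = −186.92 · ln(0.50309) = 128.41 min.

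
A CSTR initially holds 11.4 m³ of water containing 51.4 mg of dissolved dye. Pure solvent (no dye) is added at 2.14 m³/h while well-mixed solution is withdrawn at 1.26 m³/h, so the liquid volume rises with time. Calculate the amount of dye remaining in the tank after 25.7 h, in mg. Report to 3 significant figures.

Total volume: dV/dt = Q_in − Q_out = 0.88000 m³/h, so V(t) = 11.4 + 0.88000 t and V(25.7) = 34.016 m³.
No dye enters, so dm/dt = −Q_out · (m/V).
Separate: dm/m = −Q_out dt/V(t) ⇒ ln(m/m₀) = −(Q_out/(Q_in−Q_out)) ln(V/V₀).
m = m₀ (V₀/V)^(Q_out/(Q_in−Q_out)) = 51.4 × (11.4/34.016)^(1.4318) = 10.744 mg.

10.7 mg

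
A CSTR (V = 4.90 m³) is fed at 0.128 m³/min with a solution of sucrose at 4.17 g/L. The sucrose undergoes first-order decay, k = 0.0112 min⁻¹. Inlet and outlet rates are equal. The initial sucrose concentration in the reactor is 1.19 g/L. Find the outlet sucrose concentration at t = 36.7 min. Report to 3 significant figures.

2.48 g/L

Accumulation = in − out − consumed: V dC/dt = Q C_in − Q C − k V C.
dC/dt = (Q/V) C_in − (Q/V + k) C; effective rate a = Q/V + k = 0.026122 + 0.0112 = 0.037322 min⁻¹.
C_ss = Q C_in/(Q + kV) = 2.9186 g/L; C(t) = C_ss + (C₀ − C_ss) e^(−a t).
C(36.7) = 2.9186 + (-1.7286)·e^(−0.037322·36.7) = 2.9186 + (-1.7286)·0.25417 = 2.4793 g/L.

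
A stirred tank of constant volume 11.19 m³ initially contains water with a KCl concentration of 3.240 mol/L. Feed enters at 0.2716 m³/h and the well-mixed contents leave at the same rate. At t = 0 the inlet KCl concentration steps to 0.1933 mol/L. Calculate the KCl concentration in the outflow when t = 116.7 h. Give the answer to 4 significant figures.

0.3726 mol/L

Species balance on the tank: V dC/dt = Q(C_in − C).
Rewrite as dC/dt + C/τ = C_in/τ, τ = V/Q = 41.2003 h.
Solution: C(t) = C_in + (C₀ − C_in) e^(−t/τ).
C(116.7) = 0.1933 + (3.240 − 0.1933)·e^(−116.7/41.2003) = 0.1933 + (3.04670)·0.0588653 = 0.372645 mol/L.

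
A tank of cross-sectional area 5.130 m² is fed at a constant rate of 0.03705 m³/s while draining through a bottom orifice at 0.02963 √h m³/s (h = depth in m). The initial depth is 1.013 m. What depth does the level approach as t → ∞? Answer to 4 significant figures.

1.564 m

Level balance: A dh/dt = 0.03705 − 0.02963 √h. Setting dh/dt = 0:
Q_in = 0.02963 √h_ss ⇒ √h_ss = 0.03705/0.02963 = 1.25042.
h_ss = 1.25042² = 1.56355 m. (Since h₀ = 1.013 m < h_ss, the level will rise toward this value.)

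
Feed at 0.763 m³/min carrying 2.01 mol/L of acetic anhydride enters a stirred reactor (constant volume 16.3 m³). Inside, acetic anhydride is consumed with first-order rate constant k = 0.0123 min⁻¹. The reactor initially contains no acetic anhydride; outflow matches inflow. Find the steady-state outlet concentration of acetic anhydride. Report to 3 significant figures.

Accumulation = in − out − consumed: V dC/dt = Q C_in − Q C − k V C.
At steady state: 0 = Q C_in − (Q + kV) C_ss, so C_ss = Q C_in/(Q + kV).
C_ss = 0.763·2.01/(0.763 + 0.0123·16.3) = 1.5336/0.96349 = 1.5917 mol/L.

1.59 mol/L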